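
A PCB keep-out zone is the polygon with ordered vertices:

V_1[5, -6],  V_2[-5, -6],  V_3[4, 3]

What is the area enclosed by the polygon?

45

Cross-terms: -60, 9, -39  ⇒  Σ = -90
Area = |Σ|/2 = 45.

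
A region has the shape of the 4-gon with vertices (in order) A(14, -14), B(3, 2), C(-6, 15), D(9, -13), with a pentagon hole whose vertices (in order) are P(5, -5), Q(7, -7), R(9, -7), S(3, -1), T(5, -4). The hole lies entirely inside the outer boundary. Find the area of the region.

Outer boundary:
Σ = (70) + (57) + (-57) + (56) = 126
Area = |Σ|/2 = 63.
Hole:
Σ = (0) + (14) + (12) + (-7) + (-5) = 14
Area = |Σ|/2 = 7.
Net area = 63 − 7 = 56.

56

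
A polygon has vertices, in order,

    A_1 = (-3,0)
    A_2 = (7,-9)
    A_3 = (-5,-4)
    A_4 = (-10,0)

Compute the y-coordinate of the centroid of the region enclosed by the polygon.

-433/129

Apply Gauss's area formula. First the cross-terms c_i = x_i·y_{i+1} − x_{i+1}·y_i:
  27, -73, -40, 0  ⇒  2A = -86, A = -43.
Then Σ (y_i + y_{i+1})·c_i = 866, so ȳ = 866 / (6·(-43)) = -433/129.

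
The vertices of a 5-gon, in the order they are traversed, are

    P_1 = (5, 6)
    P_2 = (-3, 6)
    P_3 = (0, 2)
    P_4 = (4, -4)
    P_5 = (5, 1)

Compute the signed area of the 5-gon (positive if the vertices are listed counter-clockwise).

P_1→P_2: (5)(6) − (-3)(6) = 48
P_2→P_3: (-3)(2) − (0)(6) = -6
P_3→P_4: (0)(-4) − (4)(2) = -8
P_4→P_5: (4)(1) − (5)(-4) = 24
P_5→P_1: (5)(6) − (5)(1) = 25
Σ = 83
Signed area = Σ/2 = 41.5 (positive ⇒ counter-clockwise traversal).

41.5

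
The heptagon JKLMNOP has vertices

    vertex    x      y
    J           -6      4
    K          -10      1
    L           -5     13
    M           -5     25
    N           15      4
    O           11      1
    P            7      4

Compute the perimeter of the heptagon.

|JK| = √((-4)² + (-3)²) = √25 = 5
|KL| = √((5)² + (12)²) = √169 = 13
|LM| = √((0)² + (12)²) = √144 = 12
|MN| = √((20)² + (-21)²) = √841 = 29
|NO| = √((-4)² + (-3)²) = √25 = 5
|OP| = √((-4)² + (3)²) = √25 = 5
|PJ| = √((-13)² + (0)²) = √169 = 13
Perimeter = 5 + 13 + 12 + 29 + 5 + 5 + 13 = 82.

82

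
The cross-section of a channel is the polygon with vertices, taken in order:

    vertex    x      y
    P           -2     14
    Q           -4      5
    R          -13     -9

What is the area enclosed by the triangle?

Apply the shoelace (surveyor's) formula: 2A = Σ (x_i·y_{i+1} − x_{i+1}·y_i), indices taken mod 3.
P→Q: (-2)(5) − (-4)(14) = 46
Q→R: (-4)(-9) − (-13)(5) = 101
R→P: (-13)(14) − (-2)(-9) = -200
Σ = -53
Area = |Σ|/2 = 26.5.

26.5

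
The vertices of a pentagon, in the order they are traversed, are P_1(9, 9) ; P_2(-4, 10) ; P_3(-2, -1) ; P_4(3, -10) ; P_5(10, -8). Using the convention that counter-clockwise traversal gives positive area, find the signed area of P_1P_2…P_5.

Apply the shoelace formula: 2A = Σ (x_i·y_{i+1} − x_{i+1}·y_i), indices taken mod 5.
P_1→P_2: (9)(10) − (-4)(9) = 126
P_2→P_3: (-4)(-1) − (-2)(10) = 24
P_3→P_4: (-2)(-10) − (3)(-1) = 23
P_4→P_5: (3)(-8) − (10)(-10) = 76
P_5→P_1: (10)(9) − (9)(-8) = 162
Σ = 411
Signed area = Σ/2 = 205.5 (positive ⇒ counter-clockwise traversal).

205.5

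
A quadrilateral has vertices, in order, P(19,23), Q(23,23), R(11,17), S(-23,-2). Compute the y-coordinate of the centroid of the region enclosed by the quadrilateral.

872/57

Apply the shoelace (surveyor's) formula. First the cross-terms c_i = x_i·y_{i+1} − x_{i+1}·y_i:
  -92, 138, 369, -491  ⇒  2A = -76, A = -38.
Then Σ (y_i + y_{i+1})·c_i = -3488, so ȳ = -3488 / (6·(-38)) = 872/57.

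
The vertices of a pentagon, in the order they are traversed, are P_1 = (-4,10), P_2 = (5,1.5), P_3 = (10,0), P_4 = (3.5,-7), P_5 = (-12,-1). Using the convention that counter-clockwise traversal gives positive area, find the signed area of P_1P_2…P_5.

Apply the shoelace formula: 2A = Σ (x_i·y_{i+1} − x_{i+1}·y_i), indices taken mod 5.
P_1→P_2: (-4)(1.5) − (5)(10) = -56
P_2→P_3: (5)(0) − (10)(1.5) = -15
P_3→P_4: (10)(-7) − (3.5)(0) = -70
P_4→P_5: (3.5)(-1) − (-12)(-7) = -87.5
P_5→P_1: (-12)(10) − (-4)(-1) = -124
Σ = -352.5
Signed area = Σ/2 = -176.25 (negative ⇒ clockwise traversal).

-176.25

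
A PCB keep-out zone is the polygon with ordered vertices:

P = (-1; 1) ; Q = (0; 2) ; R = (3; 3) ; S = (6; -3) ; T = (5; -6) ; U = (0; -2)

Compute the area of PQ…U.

34

Apply the shoelace (surveyor's) formula: 2A = Σ (x_i·y_{i+1} − x_{i+1}·y_i), indices taken mod 6.
Σ = (-2) + (-6) + (-27) + (-21) + (-10) + (-2) = -68
Area = |Σ|/2 = 34.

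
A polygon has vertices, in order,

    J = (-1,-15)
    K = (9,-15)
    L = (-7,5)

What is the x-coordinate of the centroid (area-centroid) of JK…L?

Apply the surveyor's formula. First the cross-terms c_i = x_i·y_{i+1} − x_{i+1}·y_i:
  150, -60, 110  ⇒  2A = 200, A = 100.
Then Σ (x_i + x_{i+1})·c_i = 200, so x̄ = 200 / (6·100) = 1/3.

1/3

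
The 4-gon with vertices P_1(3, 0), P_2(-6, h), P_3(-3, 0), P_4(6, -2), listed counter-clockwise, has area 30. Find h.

8

Write out the shoelace sum; only the two edges meeting at P_2 involve h:
2·Area = [(3·h − (-6)·0) + ((-6)·0 − (-3)·h)] + 12
       = 6·h + 12 = 60
⇒ h = 8.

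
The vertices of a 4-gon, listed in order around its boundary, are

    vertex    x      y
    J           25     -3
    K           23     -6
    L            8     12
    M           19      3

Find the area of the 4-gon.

46.5

Apply the shoelace formula: 2A = Σ (x_i·y_{i+1} − x_{i+1}·y_i), indices taken mod 4.
Σ = (-81) + (324) + (-204) + (-132) = -93
Area = |Σ|/2 = 46.5.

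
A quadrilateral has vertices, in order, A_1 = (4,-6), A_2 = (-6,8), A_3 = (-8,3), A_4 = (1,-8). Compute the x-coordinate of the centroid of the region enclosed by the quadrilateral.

Apply the surveyor's formula. First the cross-terms c_i = x_i·y_{i+1} − x_{i+1}·y_i:
  -4, 46, 61, 26  ⇒  2A = 129, A = 64.5.
Then Σ (x_i + x_{i+1})·c_i = -933, so x̄ = -933 / (6·64.5) = -311/129.

-311/129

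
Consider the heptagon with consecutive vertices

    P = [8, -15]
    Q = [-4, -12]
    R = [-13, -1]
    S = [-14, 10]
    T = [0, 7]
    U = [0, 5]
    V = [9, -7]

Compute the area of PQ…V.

P→Q: (8)(-12) − (-4)(-15) = -156
Q→R: (-4)(-1) − (-13)(-12) = -152
R→S: (-13)(10) − (-14)(-1) = -144
S→T: (-14)(7) − (0)(10) = -98
T→U: (0)(5) − (0)(7) = 0
U→V: (0)(-7) − (9)(5) = -45
V→P: (9)(-15) − (8)(-7) = -79
Σ = -674
Area = |Σ|/2 = 337.

337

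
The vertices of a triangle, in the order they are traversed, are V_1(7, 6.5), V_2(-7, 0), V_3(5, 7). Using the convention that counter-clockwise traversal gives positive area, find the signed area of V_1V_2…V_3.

Apply the shoelace (surveyor's) formula: 2A = Σ (x_i·y_{i+1} − x_{i+1}·y_i), indices taken mod 3.
Σ = (45.5) + (-49) + (-16.5) = -20
Signed area = Σ/2 = -10 (negative ⇒ clockwise traversal).

-10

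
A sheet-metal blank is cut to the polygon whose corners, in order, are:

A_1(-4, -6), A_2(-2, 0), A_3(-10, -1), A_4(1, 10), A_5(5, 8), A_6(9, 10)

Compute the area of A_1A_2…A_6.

Apply the shoelace formula: 2A = Σ (x_i·y_{i+1} − x_{i+1}·y_i), indices taken mod 6.
Σ = (-12) + (2) + (-99) + (-42) + (-22) + (-14) = -187
Area = |Σ|/2 = 93.5.

93.5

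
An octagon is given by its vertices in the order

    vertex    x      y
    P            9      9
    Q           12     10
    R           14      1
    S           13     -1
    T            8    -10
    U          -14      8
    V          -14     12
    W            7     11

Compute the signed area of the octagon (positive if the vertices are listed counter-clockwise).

Apply the shoelace formula: 2A = Σ (x_i·y_{i+1} − x_{i+1}·y_i), indices taken mod 8.
P→Q: (9)(10) − (12)(9) = -18
Q→R: (12)(1) − (14)(10) = -128
R→S: (14)(-1) − (13)(1) = -27
S→T: (13)(-10) − (8)(-1) = -122
T→U: (8)(8) − (-14)(-10) = -76
U→V: (-14)(12) − (-14)(8) = -56
V→W: (-14)(11) − (7)(12) = -238
W→P: (7)(9) − (9)(11) = -36
Σ = -701
Signed area = Σ/2 = -350.5 (negative ⇒ clockwise traversal).

-350.5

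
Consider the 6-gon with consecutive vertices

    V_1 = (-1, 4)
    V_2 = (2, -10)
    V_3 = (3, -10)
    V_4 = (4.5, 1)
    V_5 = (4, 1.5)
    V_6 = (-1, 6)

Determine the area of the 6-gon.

45.125

Σ = (2) + (10) + (48) + (2.75) + (25.5) + (2) = 90.25
Area = |Σ|/2 = 45.125.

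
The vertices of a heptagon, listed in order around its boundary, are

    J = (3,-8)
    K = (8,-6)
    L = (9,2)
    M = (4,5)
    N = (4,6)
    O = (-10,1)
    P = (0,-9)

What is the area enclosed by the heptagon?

Σ = (46) + (70) + (37) + (4) + (64) + (90) + (27) = 338
Area = |Σ|/2 = 169.

169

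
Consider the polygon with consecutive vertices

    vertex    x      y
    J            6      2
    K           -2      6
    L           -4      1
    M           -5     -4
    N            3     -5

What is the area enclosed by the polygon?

78

Cross-terms: 40, 22, 21, 37, 36  ⇒  Σ = 156
Area = |Σ|/2 = 78.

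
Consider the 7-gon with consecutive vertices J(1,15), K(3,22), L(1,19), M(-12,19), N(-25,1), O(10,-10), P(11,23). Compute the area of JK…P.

Apply the shoelace (surveyor's) formula: 2A = Σ (x_i·y_{i+1} − x_{i+1}·y_i), indices taken mod 7.
J→K: (1)(22) − (3)(15) = -23
K→L: (3)(19) − (1)(22) = 35
L→M: (1)(19) − (-12)(19) = 247
M→N: (-12)(1) − (-25)(19) = 463
N→O: (-25)(-10) − (10)(1) = 240
O→P: (10)(23) − (11)(-10) = 340
P→J: (11)(15) − (1)(23) = 142
Σ = 1444
Area = |Σ|/2 = 722.

722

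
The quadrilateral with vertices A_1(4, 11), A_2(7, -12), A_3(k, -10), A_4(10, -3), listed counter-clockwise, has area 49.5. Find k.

8

Write out the shoelace sum; only the two edges meeting at A_3 involve k:
2·Area = [(7·(-10) − k·(-12)) + (k·(-3) − 10·(-10))] + -3
       = 9·k + 27 = 99
⇒ k = 8.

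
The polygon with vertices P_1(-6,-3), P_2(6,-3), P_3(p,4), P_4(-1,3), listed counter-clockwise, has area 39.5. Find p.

Write out the shoelace sum; only the two edges meeting at P_3 involve p:
2·Area = [(6·4 − p·(-3)) + (p·3 − (-1)·4)] + 57
       = 6·p + 85 = 79
⇒ p = -1.

-1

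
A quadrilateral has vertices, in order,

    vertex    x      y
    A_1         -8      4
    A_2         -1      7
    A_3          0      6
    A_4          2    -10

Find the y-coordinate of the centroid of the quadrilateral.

Apply Gauss's area formula. First the cross-terms c_i = x_i·y_{i+1} − x_{i+1}·y_i:
  -52, -6, -12, -72  ⇒  2A = -142, A = -71.
Then Σ (y_i + y_{i+1})·c_i = -170, so ȳ = -170 / (6·(-71)) = 85/213.

85/213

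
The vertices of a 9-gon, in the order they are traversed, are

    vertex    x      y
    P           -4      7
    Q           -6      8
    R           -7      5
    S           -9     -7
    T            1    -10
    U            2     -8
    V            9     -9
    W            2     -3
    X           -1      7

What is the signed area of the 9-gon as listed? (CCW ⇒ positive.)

158

Apply the shoelace (surveyor's) formula: 2A = Σ (x_i·y_{i+1} − x_{i+1}·y_i), indices taken mod 9.
Cross-terms: 10, 26, 94, 97, 12, 54, -9, 11, 21  ⇒  Σ = 316
Signed area = Σ/2 = 158 (positive ⇒ counter-clockwise traversal).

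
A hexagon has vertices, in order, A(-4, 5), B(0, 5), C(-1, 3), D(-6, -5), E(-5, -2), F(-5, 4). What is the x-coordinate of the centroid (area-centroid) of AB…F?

-73/22

Apply the shoelace (surveyor's) formula. First the cross-terms c_i = x_i·y_{i+1} − x_{i+1}·y_i:
  -20, 5, 23, -13, -30, -9  ⇒  2A = -44, A = -22.
Then Σ (x_i + x_{i+1})·c_i = 438, so x̄ = 438 / (6·(-22)) = -73/22.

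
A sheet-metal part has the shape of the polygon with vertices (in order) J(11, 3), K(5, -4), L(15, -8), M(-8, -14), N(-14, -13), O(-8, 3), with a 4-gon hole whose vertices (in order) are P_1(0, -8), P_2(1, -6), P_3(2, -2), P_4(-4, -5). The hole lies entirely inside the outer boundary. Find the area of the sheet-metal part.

288

Outer boundary:
Apply Gauss's area formula: 2A = Σ (x_i·y_{i+1} − x_{i+1}·y_i), indices taken mod 6.
Σ = (-59) + (20) + (-274) + (-92) + (-146) + (-57) = -608
Area = |Σ|/2 = 304.
Hole:
Apply Gauss's area formula: 2A = Σ (x_i·y_{i+1} − x_{i+1}·y_i), indices taken mod 4.
P_1→P_2: (0)(-6) − (1)(-8) = 8
P_2→P_3: (1)(-2) − (2)(-6) = 10
P_3→P_4: (2)(-5) − (-4)(-2) = -18
P_4→P_1: (-4)(-8) − (0)(-5) = 32
Σ = 32
Area = |Σ|/2 = 16.
Net area = 304 − 16 = 288.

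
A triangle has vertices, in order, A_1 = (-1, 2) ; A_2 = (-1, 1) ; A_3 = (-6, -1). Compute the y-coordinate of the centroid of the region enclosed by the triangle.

Apply the shoelace formula. First the cross-terms c_i = x_i·y_{i+1} − x_{i+1}·y_i:
  1, 7, -13  ⇒  2A = -5, A = -2.5.
Then Σ (y_i + y_{i+1})·c_i = -10, so ȳ = -10 / (6·(-2.5)) = 2/3.

2/3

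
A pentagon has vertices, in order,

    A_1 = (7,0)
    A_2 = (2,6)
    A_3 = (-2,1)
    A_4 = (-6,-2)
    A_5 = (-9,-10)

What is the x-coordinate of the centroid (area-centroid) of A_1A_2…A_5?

-236/267

Apply the shoelace (surveyor's) formula. First the cross-terms c_i = x_i·y_{i+1} − x_{i+1}·y_i:
  42, 14, 10, 42, 70  ⇒  2A = 178, A = 89.
Then Σ (x_i + x_{i+1})·c_i = -472, so x̄ = -472 / (6·89) = -236/267.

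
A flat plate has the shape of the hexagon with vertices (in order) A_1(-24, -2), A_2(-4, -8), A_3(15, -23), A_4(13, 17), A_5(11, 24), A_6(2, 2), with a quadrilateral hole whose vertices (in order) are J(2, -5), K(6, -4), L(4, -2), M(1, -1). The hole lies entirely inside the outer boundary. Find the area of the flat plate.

Outer boundary:
A_1→A_2: (-24)(-8) − (-4)(-2) = 184
A_2→A_3: (-4)(-23) − (15)(-8) = 212
A_3→A_4: (15)(17) − (13)(-23) = 554
A_4→A_5: (13)(24) − (11)(17) = 125
A_5→A_6: (11)(2) − (2)(24) = -26
A_6→A_1: (2)(-2) − (-24)(2) = 44
Σ = 1093
Area = |Σ|/2 = 546.5.
Hole:
Apply Gauss's area formula: 2A = Σ (x_i·y_{i+1} − x_{i+1}·y_i), indices taken mod 4.
Σ = (22) + (4) + (-2) + (-3) = 21
Area = |Σ|/2 = 10.5.
Net area = 546.5 − 10.5 = 536.

536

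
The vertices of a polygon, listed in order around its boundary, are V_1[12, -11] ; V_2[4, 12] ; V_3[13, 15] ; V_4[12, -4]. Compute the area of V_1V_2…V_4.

Apply Gauss's area formula: 2A = Σ (x_i·y_{i+1} − x_{i+1}·y_i), indices taken mod 4.
Cross-terms: 188, -96, -232, -84  ⇒  Σ = -224
Area = |Σ|/2 = 112.

112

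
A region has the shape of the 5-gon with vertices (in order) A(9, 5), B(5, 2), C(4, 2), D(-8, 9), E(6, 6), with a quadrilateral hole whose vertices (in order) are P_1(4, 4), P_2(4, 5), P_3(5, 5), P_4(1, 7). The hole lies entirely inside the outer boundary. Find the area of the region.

Outer boundary:
Apply the shoelace formula: 2A = Σ (x_i·y_{i+1} − x_{i+1}·y_i), indices taken mod 5.
A→B: (9)(2) − (5)(5) = -7
B→C: (5)(2) − (4)(2) = 2
C→D: (4)(9) − (-8)(2) = 52
D→E: (-8)(6) − (6)(9) = -102
E→A: (6)(5) − (9)(6) = -24
Σ = -79
Area = |Σ|/2 = 39.5.
Hole:
Apply Gauss's area formula: 2A = Σ (x_i·y_{i+1} − x_{i+1}·y_i), indices taken mod 4.
Σ = (4) + (-5) + (30) + (-24) = 5
Area = |Σ|/2 = 2.5.
Net area = 39.5 − 2.5 = 37.

37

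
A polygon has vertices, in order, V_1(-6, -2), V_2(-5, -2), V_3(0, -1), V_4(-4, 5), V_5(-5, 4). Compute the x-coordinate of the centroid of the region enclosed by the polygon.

Apply the surveyor's formula. First the cross-terms c_i = x_i·y_{i+1} − x_{i+1}·y_i:
  2, 5, -4, 9, 34  ⇒  2A = 46, A = 23.
Then Σ (x_i + x_{i+1})·c_i = -486, so x̄ = -486 / (6·23) = -81/23.

-81/23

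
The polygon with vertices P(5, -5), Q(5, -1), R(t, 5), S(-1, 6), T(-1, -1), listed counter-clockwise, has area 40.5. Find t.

Write out the shoelace sum; only the two edges meeting at R involve t:
2·Area = [(5·5 − t·(-1)) + (t·6 − (-1)·5)] + 37
       = 7·t + 67 = 81
⇒ t = 2.

2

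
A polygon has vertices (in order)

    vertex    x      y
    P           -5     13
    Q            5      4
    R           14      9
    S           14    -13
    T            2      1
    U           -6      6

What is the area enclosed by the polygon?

197

Σ = (-85) + (-11) + (-308) + (40) + (18) + (-48) = -394
Area = |Σ|/2 = 197.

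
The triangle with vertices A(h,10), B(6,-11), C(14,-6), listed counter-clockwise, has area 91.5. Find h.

The doubled signed area Σ (x_i y_{i+1} − x_{i+1} y_i) is linear in h.
With h=0 it equals 198; the coefficient of h is -5 (from the two edges through A).
So -5·h + 198 = 2·91.5 = 183 ⇒ h = 3.

3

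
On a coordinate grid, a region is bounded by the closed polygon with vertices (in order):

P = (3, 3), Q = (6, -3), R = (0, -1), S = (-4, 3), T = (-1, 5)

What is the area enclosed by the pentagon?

Cross-terms: -27, -6, -4, -17, -18  ⇒  Σ = -72
Area = |Σ|/2 = 36.

36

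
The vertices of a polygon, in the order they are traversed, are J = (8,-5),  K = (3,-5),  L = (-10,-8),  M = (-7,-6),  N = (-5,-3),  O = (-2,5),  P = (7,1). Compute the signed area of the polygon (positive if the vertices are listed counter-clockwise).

-107.5

Cross-terms: -25, -74, 4, -9, -31, -37, -43  ⇒  Σ = -215
Signed area = Σ/2 = -107.5 (negative ⇒ clockwise traversal).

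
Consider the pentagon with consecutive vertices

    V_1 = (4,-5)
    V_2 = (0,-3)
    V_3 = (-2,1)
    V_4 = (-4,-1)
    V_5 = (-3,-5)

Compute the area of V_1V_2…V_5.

Apply the shoelace (surveyor's) formula: 2A = Σ (x_i·y_{i+1} − x_{i+1}·y_i), indices taken mod 5.
Σ = (-12) + (-6) + (6) + (17) + (35) = 40
Area = |Σ|/2 = 20.

20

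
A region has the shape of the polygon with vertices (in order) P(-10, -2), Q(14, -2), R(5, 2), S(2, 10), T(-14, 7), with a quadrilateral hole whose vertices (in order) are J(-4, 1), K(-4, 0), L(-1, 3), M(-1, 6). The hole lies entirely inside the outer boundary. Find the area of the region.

186

Outer boundary:
Σ = (48) + (38) + (46) + (154) + (98) = 384
Area = |Σ|/2 = 192.
Hole:
Σ = (4) + (-12) + (-3) + (23) = 12
Area = |Σ|/2 = 6.
Net area = 192 − 6 = 186.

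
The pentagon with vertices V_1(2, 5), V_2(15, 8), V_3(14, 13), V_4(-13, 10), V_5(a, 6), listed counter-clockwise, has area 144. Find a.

Write out the shoelace sum; only the two edges meeting at V_5 involve a:
2·Area = [((-13)·6 − a·10) + (a·5 − 2·6)] + 333
       = -5·a + 243 = 288
⇒ a = -9.

-9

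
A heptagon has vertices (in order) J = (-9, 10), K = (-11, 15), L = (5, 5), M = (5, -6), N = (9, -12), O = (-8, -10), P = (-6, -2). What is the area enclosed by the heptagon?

262

Σ = (-25) + (-130) + (-55) + (-6) + (-186) + (-44) + (-78) = -524
Area = |Σ|/2 = 262.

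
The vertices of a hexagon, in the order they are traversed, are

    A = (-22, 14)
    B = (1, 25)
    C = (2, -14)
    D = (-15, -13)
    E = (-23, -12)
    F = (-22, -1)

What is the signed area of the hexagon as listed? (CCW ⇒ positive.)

-777

Cross-terms: -564, -64, -236, -119, -241, -330  ⇒  Σ = -1554
Signed area = Σ/2 = -777 (negative ⇒ clockwise traversal).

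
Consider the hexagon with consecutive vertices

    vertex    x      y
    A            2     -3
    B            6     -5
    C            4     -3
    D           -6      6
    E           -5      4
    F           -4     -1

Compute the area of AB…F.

28.5

Apply the surveyor's formula: 2A = Σ (x_i·y_{i+1} − x_{i+1}·y_i), indices taken mod 6.
A→B: (2)(-5) − (6)(-3) = 8
B→C: (6)(-3) − (4)(-5) = 2
C→D: (4)(6) − (-6)(-3) = 6
D→E: (-6)(4) − (-5)(6) = 6
E→F: (-5)(-1) − (-4)(4) = 21
F→A: (-4)(-3) − (2)(-1) = 14
Σ = 57
Area = |Σ|/2 = 28.5.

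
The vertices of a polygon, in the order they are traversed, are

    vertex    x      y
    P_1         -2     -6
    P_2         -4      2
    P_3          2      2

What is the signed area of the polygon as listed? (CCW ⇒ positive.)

-24

Apply the surveyor's formula: 2A = Σ (x_i·y_{i+1} − x_{i+1}·y_i), indices taken mod 3.
Σ = (-28) + (-12) + (-8) = -48
Signed area = Σ/2 = -24 (negative ⇒ clockwise traversal).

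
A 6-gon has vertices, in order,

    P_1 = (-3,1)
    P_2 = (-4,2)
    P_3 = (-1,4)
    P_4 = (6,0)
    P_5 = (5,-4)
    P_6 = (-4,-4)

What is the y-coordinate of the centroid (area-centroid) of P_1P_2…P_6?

-41/58

Apply the shoelace (surveyor's) formula. First the cross-terms c_i = x_i·y_{i+1} − x_{i+1}·y_i:
  -2, -14, -24, -24, -36, -16  ⇒  2A = -116, A = -58.
Then Σ (y_i + y_{i+1})·c_i = 246, so ȳ = 246 / (6·(-58)) = -41/58.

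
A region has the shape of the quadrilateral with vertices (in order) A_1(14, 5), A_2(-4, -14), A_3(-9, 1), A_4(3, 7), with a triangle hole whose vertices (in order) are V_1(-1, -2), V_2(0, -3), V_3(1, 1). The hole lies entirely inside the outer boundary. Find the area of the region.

Outer boundary:
A_1→A_2: (14)(-14) − (-4)(5) = -176
A_2→A_3: (-4)(1) − (-9)(-14) = -130
A_3→A_4: (-9)(7) − (3)(1) = -66
A_4→A_1: (3)(5) − (14)(7) = -83
Σ = -455
Area = |Σ|/2 = 227.5.
Hole:
V_1→V_2: (-1)(-3) − (0)(-2) = 3
V_2→V_3: (0)(1) − (1)(-3) = 3
V_3→V_1: (1)(-2) − (-1)(1) = -1
Σ = 5
Area = |Σ|/2 = 2.5.
Net area = 227.5 − 2.5 = 225.

225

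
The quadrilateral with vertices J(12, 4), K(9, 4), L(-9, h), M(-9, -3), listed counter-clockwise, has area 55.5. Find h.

2

Write out the shoelace sum; only the two edges meeting at L involve h:
2·Area = [(9·h − (-9)·4) + ((-9)·(-3) − (-9)·h)] + 12
       = 18·h + 75 = 111
⇒ h = 2.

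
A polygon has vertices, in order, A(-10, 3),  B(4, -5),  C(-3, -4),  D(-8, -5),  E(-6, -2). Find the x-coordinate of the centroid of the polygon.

Apply the surveyor's formula. First the cross-terms c_i = x_i·y_{i+1} − x_{i+1}·y_i:
  38, -31, -17, -14, -38  ⇒  2A = -62, A = -31.
Then Σ (x_i + x_{i+1})·c_i = 732, so x̄ = 732 / (6·(-31)) = -122/31.

-122/31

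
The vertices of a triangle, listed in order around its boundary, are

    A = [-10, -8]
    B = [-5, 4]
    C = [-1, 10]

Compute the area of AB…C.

9

Cross-terms: -80, -46, 108  ⇒  Σ = -18
Area = |Σ|/2 = 9.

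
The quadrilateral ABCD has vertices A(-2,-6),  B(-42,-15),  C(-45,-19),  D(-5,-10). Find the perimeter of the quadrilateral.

|AB| = √((-40)² + (-9)²) = √1681 = 41
|BC| = √((-3)² + (-4)²) = √25 = 5
|CD| = √((40)² + (9)²) = √1681 = 41
|DA| = √((3)² + (4)²) = √25 = 5
Perimeter = 41 + 5 + 41 + 5 = 92.

92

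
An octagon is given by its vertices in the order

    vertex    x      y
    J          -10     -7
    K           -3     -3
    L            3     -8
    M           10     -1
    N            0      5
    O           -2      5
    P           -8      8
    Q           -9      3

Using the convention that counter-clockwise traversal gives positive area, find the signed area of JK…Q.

Cross-terms: 9, 33, 77, 50, 10, 24, 48, 93  ⇒  Σ = 344
Signed area = Σ/2 = 172 (positive ⇒ counter-clockwise traversal).

172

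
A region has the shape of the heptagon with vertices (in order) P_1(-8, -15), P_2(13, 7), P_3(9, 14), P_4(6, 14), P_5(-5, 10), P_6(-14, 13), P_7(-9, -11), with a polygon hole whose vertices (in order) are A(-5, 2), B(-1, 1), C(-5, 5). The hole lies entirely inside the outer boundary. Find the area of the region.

Outer boundary:
Σ = (139) + (119) + (42) + (130) + (75) + (271) + (47) = 823
Area = |Σ|/2 = 411.5.
Hole:
Apply the surveyor's formula: 2A = Σ (x_i·y_{i+1} − x_{i+1}·y_i), indices taken mod 3.
Cross-terms: -3, 0, 15  ⇒  Σ = 12
Area = |Σ|/2 = 6.
Net area = 411.5 − 6 = 405.5.

405.5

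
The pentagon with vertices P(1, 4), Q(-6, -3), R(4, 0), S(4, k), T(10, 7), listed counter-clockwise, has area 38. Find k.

Write out the shoelace sum; only the two edges meeting at S involve k:
2·Area = [(4·k − 4·0) + (4·7 − 10·k)] + 66
       = -6·k + 94 = 76
⇒ k = 3.

3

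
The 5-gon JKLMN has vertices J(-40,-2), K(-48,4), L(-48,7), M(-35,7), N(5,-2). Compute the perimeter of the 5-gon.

112

|JK| = √((-8)² + (6)²) = √100 = 10
|KL| = √((0)² + (3)²) = √9 = 3
|LM| = √((13)² + (0)²) = √169 = 13
|MN| = √((40)² + (-9)²) = √1681 = 41
|NJ| = √((-45)² + (0)²) = √2025 = 45
Perimeter = 10 + 3 + 13 + 41 + 45 = 112.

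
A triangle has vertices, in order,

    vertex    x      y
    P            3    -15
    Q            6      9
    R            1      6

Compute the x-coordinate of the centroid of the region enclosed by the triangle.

10/3

Apply the surveyor's formula. First the cross-terms c_i = x_i·y_{i+1} − x_{i+1}·y_i:
  117, 27, -33  ⇒  2A = 111, A = 55.5.
Then Σ (x_i + x_{i+1})·c_i = 1110, so x̄ = 1110 / (6·55.5) = 10/3.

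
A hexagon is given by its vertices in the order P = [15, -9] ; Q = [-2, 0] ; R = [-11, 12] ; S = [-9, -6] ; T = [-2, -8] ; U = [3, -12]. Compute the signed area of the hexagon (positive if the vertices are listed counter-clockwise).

196.5

Σ = (-18) + (-24) + (174) + (60) + (48) + (153) = 393
Signed area = Σ/2 = 196.5 (positive ⇒ counter-clockwise traversal).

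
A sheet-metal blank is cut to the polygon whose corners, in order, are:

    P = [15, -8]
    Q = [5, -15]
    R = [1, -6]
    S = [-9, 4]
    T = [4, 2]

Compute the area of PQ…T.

Apply Gauss's area formula: 2A = Σ (x_i·y_{i+1} − x_{i+1}·y_i), indices taken mod 5.
Σ = (-185) + (-15) + (-50) + (-34) + (-62) = -346
Area = |Σ|/2 = 173.

173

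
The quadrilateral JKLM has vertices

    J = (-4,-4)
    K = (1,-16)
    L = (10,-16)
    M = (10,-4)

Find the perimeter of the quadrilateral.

|JK| = √((5)² + (-12)²) = √169 = 13
|KL| = √((9)² + (0)²) = √81 = 9
|LM| = √((0)² + (12)²) = √144 = 12
|MJ| = √((-14)² + (0)²) = √196 = 14
Perimeter = 13 + 9 + 12 + 14 = 48.

48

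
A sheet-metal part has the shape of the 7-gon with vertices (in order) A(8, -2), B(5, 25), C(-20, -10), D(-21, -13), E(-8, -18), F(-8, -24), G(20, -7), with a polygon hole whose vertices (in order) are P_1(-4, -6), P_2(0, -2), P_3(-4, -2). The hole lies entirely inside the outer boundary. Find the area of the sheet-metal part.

784

Outer boundary:
Apply the shoelace (surveyor's) formula: 2A = Σ (x_i·y_{i+1} − x_{i+1}·y_i), indices taken mod 7.
Σ = (210) + (450) + (50) + (274) + (48) + (536) + (16) = 1584
Area = |Σ|/2 = 792.
Hole:
Apply the surveyor's formula: 2A = Σ (x_i·y_{i+1} − x_{i+1}·y_i), indices taken mod 3.
Σ = (8) + (-8) + (16) = 16
Area = |Σ|/2 = 8.
Net area = 792 − 8 = 784.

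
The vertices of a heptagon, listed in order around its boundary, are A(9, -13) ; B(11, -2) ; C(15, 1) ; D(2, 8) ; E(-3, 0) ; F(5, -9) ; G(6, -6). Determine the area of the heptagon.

167.5

Apply Gauss's area formula: 2A = Σ (x_i·y_{i+1} − x_{i+1}·y_i), indices taken mod 7.
Σ = (125) + (41) + (118) + (24) + (27) + (24) + (-24) = 335
Area = |Σ|/2 = 167.5.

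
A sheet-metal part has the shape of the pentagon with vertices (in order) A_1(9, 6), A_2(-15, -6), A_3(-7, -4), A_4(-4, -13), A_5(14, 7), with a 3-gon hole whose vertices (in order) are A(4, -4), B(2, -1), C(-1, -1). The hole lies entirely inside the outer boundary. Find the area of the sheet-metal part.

Outer boundary:
Apply the shoelace formula: 2A = Σ (x_i·y_{i+1} − x_{i+1}·y_i), indices taken mod 5.
Cross-terms: 36, 18, 75, 154, 21  ⇒  Σ = 304
Area = |Σ|/2 = 152.
Hole:
Cross-terms: 4, -3, 8  ⇒  Σ = 9
Area = |Σ|/2 = 4.5.
Net area = 152 − 4.5 = 147.5.

147.5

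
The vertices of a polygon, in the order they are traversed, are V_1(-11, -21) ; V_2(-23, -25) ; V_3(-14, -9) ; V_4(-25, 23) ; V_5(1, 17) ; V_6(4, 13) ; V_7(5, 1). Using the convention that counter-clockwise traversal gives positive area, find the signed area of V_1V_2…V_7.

-778

V_1→V_2: (-11)(-25) − (-23)(-21) = -208
V_2→V_3: (-23)(-9) − (-14)(-25) = -143
V_3→V_4: (-14)(23) − (-25)(-9) = -547
V_4→V_5: (-25)(17) − (1)(23) = -448
V_5→V_6: (1)(13) − (4)(17) = -55
V_6→V_7: (4)(1) − (5)(13) = -61
V_7→V_1: (5)(-21) − (-11)(1) = -94
Σ = -1556
Signed area = Σ/2 = -778 (negative ⇒ clockwise traversal).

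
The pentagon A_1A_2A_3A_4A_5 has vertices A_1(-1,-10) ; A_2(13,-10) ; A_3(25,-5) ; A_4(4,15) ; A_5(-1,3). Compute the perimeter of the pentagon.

|A_1A_2| = √((14)² + (0)²) = √196 = 14
|A_2A_3| = √((12)² + (5)²) = √169 = 13
|A_3A_4| = √((-21)² + (20)²) = √841 = 29
|A_4A_5| = √((-5)² + (-12)²) = √169 = 13
|A_5A_1| = √((0)² + (-13)²) = √169 = 13
Perimeter = 14 + 13 + 29 + 13 + 13 = 82.

82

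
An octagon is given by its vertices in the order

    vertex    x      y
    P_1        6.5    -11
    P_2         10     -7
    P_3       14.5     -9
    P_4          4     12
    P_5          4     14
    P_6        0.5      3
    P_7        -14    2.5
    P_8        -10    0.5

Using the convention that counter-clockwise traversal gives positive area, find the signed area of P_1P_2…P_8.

233.5

Σ = (64.5) + (11.5) + (210) + (8) + (5) + (43.25) + (18) + (106.75) = 467
Signed area = Σ/2 = 233.5 (positive ⇒ counter-clockwise traversal).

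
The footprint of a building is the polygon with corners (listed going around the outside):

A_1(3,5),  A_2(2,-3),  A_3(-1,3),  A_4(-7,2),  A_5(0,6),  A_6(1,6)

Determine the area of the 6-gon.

Σ = (-19) + (3) + (19) + (-42) + (-6) + (-13) = -58
Area = |Σ|/2 = 29.

29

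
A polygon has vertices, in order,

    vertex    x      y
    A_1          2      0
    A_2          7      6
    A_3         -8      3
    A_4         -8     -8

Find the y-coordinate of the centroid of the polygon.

25/111

Apply the surveyor's formula. First the cross-terms c_i = x_i·y_{i+1} − x_{i+1}·y_i:
  12, 69, 88, 16  ⇒  2A = 185, A = 92.5.
Then Σ (y_i + y_{i+1})·c_i = 125, so ȳ = 125 / (6·92.5) = 25/111.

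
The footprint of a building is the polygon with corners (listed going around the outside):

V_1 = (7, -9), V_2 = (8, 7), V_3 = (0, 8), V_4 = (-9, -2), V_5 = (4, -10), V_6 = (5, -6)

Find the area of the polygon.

V_1→V_2: (7)(7) − (8)(-9) = 121
V_2→V_3: (8)(8) − (0)(7) = 64
V_3→V_4: (0)(-2) − (-9)(8) = 72
V_4→V_5: (-9)(-10) − (4)(-2) = 98
V_5→V_6: (4)(-6) − (5)(-10) = 26
V_6→V_1: (5)(-9) − (7)(-6) = -3
Σ = 378
Area = |Σ|/2 = 189.

189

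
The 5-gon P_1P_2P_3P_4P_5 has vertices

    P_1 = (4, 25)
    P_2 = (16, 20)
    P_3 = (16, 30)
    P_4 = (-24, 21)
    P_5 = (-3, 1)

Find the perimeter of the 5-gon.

118

|P_1P_2| = √((12)² + (-5)²) = √169 = 13
|P_2P_3| = √((0)² + (10)²) = √100 = 10
|P_3P_4| = √((-40)² + (-9)²) = √1681 = 41
|P_4P_5| = √((21)² + (-20)²) = √841 = 29
|P_5P_1| = √((7)² + (24)²) = √625 = 25
Perimeter = 13 + 10 + 41 + 29 + 25 = 118.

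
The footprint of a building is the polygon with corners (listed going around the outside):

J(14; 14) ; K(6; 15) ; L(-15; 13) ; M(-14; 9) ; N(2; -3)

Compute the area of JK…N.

Apply the shoelace (surveyor's) formula: 2A = Σ (x_i·y_{i+1} − x_{i+1}·y_i), indices taken mod 5.
J→K: (14)(15) − (6)(14) = 126
K→L: (6)(13) − (-15)(15) = 303
L→M: (-15)(9) − (-14)(13) = 47
M→N: (-14)(-3) − (2)(9) = 24
N→J: (2)(14) − (14)(-3) = 70
Σ = 570
Area = |Σ|/2 = 285.

285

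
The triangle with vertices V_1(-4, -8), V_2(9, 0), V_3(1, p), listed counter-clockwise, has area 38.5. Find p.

1

The doubled signed area Σ (x_i y_{i+1} − x_{i+1} y_i) is linear in p.
With p=0 it equals 64; the coefficient of p is 13 (from the two edges through V_3).
So 13·p + 64 = 2·38.5 = 77 ⇒ p = 1.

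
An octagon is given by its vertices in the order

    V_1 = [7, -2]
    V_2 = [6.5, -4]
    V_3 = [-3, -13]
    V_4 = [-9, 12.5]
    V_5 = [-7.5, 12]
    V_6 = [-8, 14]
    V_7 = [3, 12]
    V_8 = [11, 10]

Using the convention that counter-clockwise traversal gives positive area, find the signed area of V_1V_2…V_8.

Apply the surveyor's formula: 2A = Σ (x_i·y_{i+1} − x_{i+1}·y_i), indices taken mod 8.
Σ = (-15) + (-96.5) + (-154.5) + (-14.25) + (-9) + (-138) + (-102) + (-92) = -621.25
Signed area = Σ/2 = -310.625 (negative ⇒ clockwise traversal).

-310.625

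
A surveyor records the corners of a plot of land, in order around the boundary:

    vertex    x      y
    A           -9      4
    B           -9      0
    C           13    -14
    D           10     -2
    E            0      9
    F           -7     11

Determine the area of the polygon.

Apply Gauss's area formula: 2A = Σ (x_i·y_{i+1} − x_{i+1}·y_i), indices taken mod 6.
A→B: (-9)(0) − (-9)(4) = 36
B→C: (-9)(-14) − (13)(0) = 126
C→D: (13)(-2) − (10)(-14) = 114
D→E: (10)(9) − (0)(-2) = 90
E→F: (0)(11) − (-7)(9) = 63
F→A: (-7)(4) − (-9)(11) = 71
Σ = 500
Area = |Σ|/2 = 250.

250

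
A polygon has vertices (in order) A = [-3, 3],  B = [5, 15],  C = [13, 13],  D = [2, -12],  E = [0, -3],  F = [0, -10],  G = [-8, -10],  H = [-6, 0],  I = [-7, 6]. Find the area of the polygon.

278.5

A→B: (-3)(15) − (5)(3) = -60
B→C: (5)(13) − (13)(15) = -130
C→D: (13)(-12) − (2)(13) = -182
D→E: (2)(-3) − (0)(-12) = -6
E→F: (0)(-10) − (0)(-3) = 0
F→G: (0)(-10) − (-8)(-10) = -80
G→H: (-8)(0) − (-6)(-10) = -60
H→I: (-6)(6) − (-7)(0) = -36
I→A: (-7)(3) − (-3)(6) = -3
Σ = -557
Area = |Σ|/2 = 278.5.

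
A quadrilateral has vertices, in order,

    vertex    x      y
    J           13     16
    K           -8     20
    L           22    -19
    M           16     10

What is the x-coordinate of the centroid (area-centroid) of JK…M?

Apply Gauss's area formula. First the cross-terms c_i = x_i·y_{i+1} − x_{i+1}·y_i:
  388, -288, 524, 126  ⇒  2A = 750, A = 375.
Then Σ (x_i + x_{i+1})·c_i = 21474, so x̄ = 21474 / (6·375) = 9.544.

9.544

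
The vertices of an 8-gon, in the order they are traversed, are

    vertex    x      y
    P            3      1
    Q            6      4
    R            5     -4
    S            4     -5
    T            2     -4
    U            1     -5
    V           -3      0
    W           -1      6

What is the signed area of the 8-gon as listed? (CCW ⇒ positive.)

-55.5

Apply the shoelace (surveyor's) formula: 2A = Σ (x_i·y_{i+1} − x_{i+1}·y_i), indices taken mod 8.
Σ = (6) + (-44) + (-9) + (-6) + (-6) + (-15) + (-18) + (-19) = -111
Signed area = Σ/2 = -55.5 (negative ⇒ clockwise traversal).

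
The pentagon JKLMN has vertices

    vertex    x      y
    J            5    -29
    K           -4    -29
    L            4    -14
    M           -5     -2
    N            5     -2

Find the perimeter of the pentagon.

78

|JK| = √((-9)² + (0)²) = √81 = 9
|KL| = √((8)² + (15)²) = √289 = 17
|LM| = √((-9)² + (12)²) = √225 = 15
|MN| = √((10)² + (0)²) = √100 = 10
|NJ| = √((0)² + (-27)²) = √729 = 27
Perimeter = 9 + 17 + 15 + 10 + 27 = 78.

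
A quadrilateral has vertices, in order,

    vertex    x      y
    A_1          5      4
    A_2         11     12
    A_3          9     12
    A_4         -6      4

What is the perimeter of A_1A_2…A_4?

40

|A_1A_2| = √((6)² + (8)²) = √100 = 10
|A_2A_3| = √((-2)² + (0)²) = √4 = 2
|A_3A_4| = √((-15)² + (-8)²) = √289 = 17
|A_4A_1| = √((11)² + (0)²) = √121 = 11
Perimeter = 10 + 2 + 17 + 11 = 40.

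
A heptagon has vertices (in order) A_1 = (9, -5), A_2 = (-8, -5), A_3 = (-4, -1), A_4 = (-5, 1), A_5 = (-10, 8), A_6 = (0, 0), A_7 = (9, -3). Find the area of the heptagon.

77

Cross-terms: -85, -12, -9, -30, 0, 0, -18  ⇒  Σ = -154
Area = |Σ|/2 = 77.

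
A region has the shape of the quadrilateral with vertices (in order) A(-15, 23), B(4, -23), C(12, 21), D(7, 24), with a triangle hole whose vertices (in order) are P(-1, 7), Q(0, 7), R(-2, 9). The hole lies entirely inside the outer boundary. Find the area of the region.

Outer boundary:
Cross-terms: 253, 360, 141, 521  ⇒  Σ = 1275
Area = |Σ|/2 = 637.5.
Hole:
Apply the shoelace (surveyor's) formula: 2A = Σ (x_i·y_{i+1} − x_{i+1}·y_i), indices taken mod 3.
Σ = (-7) + (14) + (-5) = 2
Area = |Σ|/2 = 1.
Net area = 637.5 − 1 = 636.5.

636.5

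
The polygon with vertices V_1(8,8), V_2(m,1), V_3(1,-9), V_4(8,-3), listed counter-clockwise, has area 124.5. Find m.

Write out the shoelace sum; only the two edges meeting at V_2 involve m:
2·Area = [(8·1 − m·8) + (m·(-9) − 1·1)] + 157
       = -17·m + 164 = 249
⇒ m = -5.

-5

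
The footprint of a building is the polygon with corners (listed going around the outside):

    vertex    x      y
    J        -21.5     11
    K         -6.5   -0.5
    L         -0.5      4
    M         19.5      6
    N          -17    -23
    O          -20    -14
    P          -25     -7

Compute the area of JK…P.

Apply the shoelace formula: 2A = Σ (x_i·y_{i+1} − x_{i+1}·y_i), indices taken mod 7.
Cross-terms: 82.25, -26.25, -81, -346.5, -222, -210, -425.5  ⇒  Σ = -1229
Area = |Σ|/2 = 614.5.

614.5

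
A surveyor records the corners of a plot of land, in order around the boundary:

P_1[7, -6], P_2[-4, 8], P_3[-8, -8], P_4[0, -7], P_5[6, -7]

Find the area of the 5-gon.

119.5

Apply Gauss's area formula: 2A = Σ (x_i·y_{i+1} − x_{i+1}·y_i), indices taken mod 5.
Cross-terms: 32, 96, 56, 42, 13  ⇒  Σ = 239
Area = |Σ|/2 = 119.5.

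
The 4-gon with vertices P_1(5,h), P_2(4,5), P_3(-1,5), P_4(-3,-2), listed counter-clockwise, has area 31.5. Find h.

2

The doubled signed area Σ (x_i y_{i+1} − x_{i+1} y_i) is linear in h.
With h=0 it equals 77; the coefficient of h is -7 (from the two edges through P_1).
So -7·h + 77 = 2·31.5 = 63 ⇒ h = 2.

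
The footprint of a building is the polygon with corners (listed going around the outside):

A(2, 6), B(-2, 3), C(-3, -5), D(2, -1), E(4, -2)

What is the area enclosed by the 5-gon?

Apply the shoelace formula: 2A = Σ (x_i·y_{i+1} − x_{i+1}·y_i), indices taken mod 5.
Σ = (18) + (19) + (13) + (0) + (28) = 78
Area = |Σ|/2 = 39.

39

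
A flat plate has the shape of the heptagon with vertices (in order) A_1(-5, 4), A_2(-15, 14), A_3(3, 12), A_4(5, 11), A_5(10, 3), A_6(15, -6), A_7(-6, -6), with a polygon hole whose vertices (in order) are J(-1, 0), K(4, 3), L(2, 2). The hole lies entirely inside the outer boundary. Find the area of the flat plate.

319

Outer boundary:
Σ = (-10) + (-222) + (-27) + (-95) + (-105) + (-126) + (-54) = -639
Area = |Σ|/2 = 319.5.
Hole:
Apply the shoelace formula: 2A = Σ (x_i·y_{i+1} − x_{i+1}·y_i), indices taken mod 3.
J→K: (-1)(3) − (4)(0) = -3
K→L: (4)(2) − (2)(3) = 2
L→J: (2)(0) − (-1)(2) = 2
Σ = 1
Area = |Σ|/2 = 0.5.
Net area = 319.5 − 0.5 = 319.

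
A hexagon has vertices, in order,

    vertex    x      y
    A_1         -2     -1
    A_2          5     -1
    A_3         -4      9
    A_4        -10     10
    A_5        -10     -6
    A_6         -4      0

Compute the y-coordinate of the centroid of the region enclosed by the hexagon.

Apply the shoelace formula. First the cross-terms c_i = x_i·y_{i+1} − x_{i+1}·y_i:
  7, 41, 50, 160, -24, 4  ⇒  2A = 238, A = 119.
Then Σ (y_i + y_{i+1})·c_i = 2044, so ȳ = 2044 / (6·119) = 146/51.

146/51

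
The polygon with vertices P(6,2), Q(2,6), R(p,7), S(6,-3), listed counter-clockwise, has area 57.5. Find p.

-9

The doubled signed area Σ (x_i y_{i+1} − x_{i+1} y_i) is linear in p.
With p=0 it equals 34; the coefficient of p is -9 (from the two edges through R).
So -9·p + 34 = 2·57.5 = 115 ⇒ p = -9.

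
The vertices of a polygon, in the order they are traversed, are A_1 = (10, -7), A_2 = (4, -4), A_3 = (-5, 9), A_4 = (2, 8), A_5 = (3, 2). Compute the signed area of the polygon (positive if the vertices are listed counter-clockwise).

Cross-terms: -12, 16, -58, -20, -41  ⇒  Σ = -115
Signed area = Σ/2 = -57.5 (negative ⇒ clockwise traversal).

-57.5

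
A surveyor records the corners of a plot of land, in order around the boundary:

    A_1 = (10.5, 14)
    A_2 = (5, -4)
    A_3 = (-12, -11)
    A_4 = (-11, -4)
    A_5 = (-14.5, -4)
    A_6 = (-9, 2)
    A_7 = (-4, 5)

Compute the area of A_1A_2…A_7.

256.25

Apply Gauss's area formula: 2A = Σ (x_i·y_{i+1} − x_{i+1}·y_i), indices taken mod 7.
Σ = (-112) + (-103) + (-73) + (-14) + (-65) + (-37) + (-108.5) = -512.5
Area = |Σ|/2 = 256.25.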